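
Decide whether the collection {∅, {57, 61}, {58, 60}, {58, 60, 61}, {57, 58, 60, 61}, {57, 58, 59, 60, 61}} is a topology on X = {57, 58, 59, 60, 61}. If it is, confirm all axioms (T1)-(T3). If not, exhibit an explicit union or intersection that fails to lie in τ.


τ is NOT a topology on X.

Axiom (T1): ∅ ∈ τ? Yes; X ∈ τ? Yes.
Axiom (T2/T3): check pairwise unions and intersections of members of τ.
Counterexample for (T3): {57, 61} ∩ {58, 60, 61} = {61} ∉ τ. Therefore τ is NOT a topology.


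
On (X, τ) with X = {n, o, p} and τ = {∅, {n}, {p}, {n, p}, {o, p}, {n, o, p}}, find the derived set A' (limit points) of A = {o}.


A' = ∅

For each x ∈ X, list the open sets U ∈ τ with x ∈ U, then check whether U ∩ (A ∖ {x}) ≠ ∅ for every such U.
  x = n: open {n} ∋ x has {n} ∩ (A ∖ {n}) = ∅, so x is NOT a limit point.
  x = o: open {o, p} ∋ x has {o, p} ∩ (A ∖ {o}) = ∅, so x is NOT a limit point.
  x = p: open {p} ∋ x has {p} ∩ (A ∖ {p}) = ∅, so x is NOT a limit point.
Collecting: A' = ∅.


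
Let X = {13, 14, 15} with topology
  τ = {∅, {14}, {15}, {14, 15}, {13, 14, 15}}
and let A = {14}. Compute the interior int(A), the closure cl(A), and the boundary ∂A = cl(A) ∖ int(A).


int(A) = {14}, cl(A) = {13, 14}, ∂A = {13}.

Closed sets in (X, τ) are complements of opens:
  closed(X, τ) = {∅, {13}, {13, 14}, {13, 15}, {13, 14, 15}}.
int(A) = ⋃ {U ∈ τ : U ⊆ A}. Opens contained in A: ∅, {14}.
Taking the union of these: int(A) = {14}.
cl(A) = ⋂ {C closed : A ⊆ C}. Closed sets containing A: {13, 14}, {13, 14, 15}.
Intersecting these: cl(A) = {13, 14}.
∂A = cl(A) ∖ int(A) = {13, 14} ∖ {14} = {13}.


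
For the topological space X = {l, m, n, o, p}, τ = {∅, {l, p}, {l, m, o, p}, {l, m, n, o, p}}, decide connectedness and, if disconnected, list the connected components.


(X, τ) is connected.

Find clopen sets (U ∈ τ with X ∖ U ∈ τ):
  U = ∅, X ∖ U = {l, m, n, o, p} — both open, so U is clopen.
  U = {l, m, n, o, p}, X ∖ U = ∅ — both open, so U is clopen.
Only trivial clopens (∅ and X) exist, so (X, τ) is connected.
Compute connected components by grouping points that agree on all clopens:
  component: {l, m, n, o, p}


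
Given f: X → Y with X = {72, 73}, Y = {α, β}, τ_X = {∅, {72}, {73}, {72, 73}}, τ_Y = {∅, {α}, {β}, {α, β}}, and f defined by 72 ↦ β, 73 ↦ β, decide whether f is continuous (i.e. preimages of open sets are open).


f IS continuous.

Compute f^{-1}(U) for each U ∈ τ_Y:
  U = ∅: f^{-1}(U) = ∅ ∈ τ_X ✓.
  U = {α}: f^{-1}(U) = ∅ ∈ τ_X ✓.
  U = {β}: f^{-1}(U) = {72, 73} ∈ τ_X ✓.
  U = {α, β}: f^{-1}(U) = {72, 73} ∈ τ_X ✓.
Every preimage lies in τ_X, so f IS continuous.


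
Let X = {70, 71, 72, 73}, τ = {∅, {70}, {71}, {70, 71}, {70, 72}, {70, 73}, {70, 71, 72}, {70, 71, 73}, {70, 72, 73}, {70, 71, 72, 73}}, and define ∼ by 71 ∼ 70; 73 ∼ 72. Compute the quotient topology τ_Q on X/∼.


X/∼ = {[70=71], [72=73]}; |τ_Q| = 3.

Equivalence classes: [70=71], [72=73].
Quotient map π: X → X/∼ sends 70 ↦ [70=71], 71 ↦ [70=71], 72 ↦ [72=73], 73 ↦ [72=73].
For each subset V ⊆ X/∼, compute π^{-1}(V) ⊆ X and check whether π^{-1}(V) ∈ τ. V is open in τ_Q iff π^{-1}(V) ∈ τ.
  V = {}: π^{-1}(V) = ∅ ∈ τ ✓.
  V = {[70=71]}: π^{-1}(V) = {70, 71} ∈ τ ✓.
  V = {[72=73]}: π^{-1}(V) = {72, 73} ∉ τ ✗.
  V = {[70=71], [72=73]}: π^{-1}(V) = {70, 71, 72, 73} ∈ τ ✓.
Open sets in the quotient: τ_Q = {{}, {[70=71]}, {[70=71], [72=73]}} (3 elements).


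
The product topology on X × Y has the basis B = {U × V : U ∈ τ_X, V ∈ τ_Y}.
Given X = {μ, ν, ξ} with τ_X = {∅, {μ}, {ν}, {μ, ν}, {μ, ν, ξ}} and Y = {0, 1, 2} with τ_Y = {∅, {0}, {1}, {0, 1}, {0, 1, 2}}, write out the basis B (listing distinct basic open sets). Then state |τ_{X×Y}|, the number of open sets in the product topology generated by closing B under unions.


Basis B = {∅ × ∅, {μ} × {0}, {μ} × {1}, {ν} × {0}, {ν} × {1}, {μ} × {0, 1}, {μ, ν} × {0}, {μ, ν} × {1}, {ν} × {0, 1}, {μ} × {0, 1, 2}, {μ, ν, ξ} × {0}, {μ, ν, ξ} × {1}, {ν} × {0, 1, 2}, {μ, ν} × {0, 1}, {μ, ν} × {0, 1, 2}, {μ, ν, ξ} × {0, 1}, {μ, ν, ξ} × {0, 1, 2}}; |τ_{X×Y}| = 48.

Enumerate products U × V with U ∈ τ_X, V ∈ τ_Y (deduplicated):
  ∅ × ∅ = {} (∅)
  {μ} × {0} = {(μ,0)}
  {μ} × {1} = {(μ,1)}
  {ν} × {0} = {(ν,0)}
  {ν} × {1} = {(ν,1)}
  {μ} × {0, 1} = {(μ,0), (μ,1)}
  {μ, ν} × {0} = {(μ,0), (ν,0)}
  {μ, ν} × {1} = {(μ,1), (ν,1)}
  {ν} × {0, 1} = {(ν,0), (ν,1)}
  {μ} × {0, 1, 2} = {(μ,0), (μ,1), (μ,2)}
  {μ, ν, ξ} × {0} = {(μ,0), (ν,0), (ξ,0)}
  {μ, ν, ξ} × {1} = {(μ,1), (ν,1), (ξ,1)}
  {ν} × {0, 1, 2} = {(ν,0), (ν,1), (ν,2)}
  {μ, ν} × {0, 1} = {(μ,0), (μ,1), (ν,0), (ν,1)}
  {μ, ν} × {0, 1, 2} = {(μ,0), (μ,1), (μ,2), (ν,0), (ν,1), (ν,2)}
  {μ, ν, ξ} × {0, 1} = {(μ,0), (μ,1), (ν,0), (ν,1), (ξ,0), (ξ,1)}
  {μ, ν, ξ} × {0, 1, 2} = {(μ,0), (μ,1), (μ,2), (ν,0), (ν,1), (ν,2), (ξ,0), (ξ,1), (ξ,2)}
These 17 distinct sets form the basis B.
Close under arbitrary unions to get τ_{X×Y}; counting gives |τ_{X×Y}| = 48.


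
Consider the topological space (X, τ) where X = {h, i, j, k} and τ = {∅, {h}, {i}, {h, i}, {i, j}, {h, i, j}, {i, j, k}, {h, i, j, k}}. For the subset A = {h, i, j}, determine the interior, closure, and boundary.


int(A) = {h, i, j}, cl(A) = {h, i, j, k}, ∂A = {k}.

Closed sets in (X, τ) are complements of opens:
  closed(X, τ) = {∅, {h}, {k}, {h, k}, {j, k}, {h, j, k}, {i, j, k}, {h, i, j, k}}.
int(A) = ⋃ {U ∈ τ : U ⊆ A}. Opens contained in A: ∅, {h}, {i}, {h, i}, {i, j}, {h, i, j}.
Taking the union of these: int(A) = {h, i, j}.
cl(A) = ⋂ {C closed : A ⊆ C}. Closed sets containing A: {h, i, j, k}.
Intersecting these: cl(A) = {h, i, j, k}.
∂A = cl(A) ∖ int(A) = {h, i, j, k} ∖ {h, i, j} = {k}.


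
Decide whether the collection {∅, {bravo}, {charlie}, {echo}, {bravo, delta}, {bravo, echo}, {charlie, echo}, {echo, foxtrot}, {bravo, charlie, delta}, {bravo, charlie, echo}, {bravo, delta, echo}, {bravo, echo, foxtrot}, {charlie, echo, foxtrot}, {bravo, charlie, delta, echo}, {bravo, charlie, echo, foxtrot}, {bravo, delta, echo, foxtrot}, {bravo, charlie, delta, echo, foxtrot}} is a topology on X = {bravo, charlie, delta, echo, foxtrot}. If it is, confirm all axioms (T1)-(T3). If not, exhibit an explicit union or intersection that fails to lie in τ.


τ is NOT a topology on X.

Axiom (T1): ∅ ∈ τ? Yes; X ∈ τ? Yes.
Axiom (T2/T3): check pairwise unions and intersections of members of τ.
Counterexample for (T2): {bravo} ∪ {charlie} = {bravo, charlie} ∉ τ. Therefore τ is NOT a topology.


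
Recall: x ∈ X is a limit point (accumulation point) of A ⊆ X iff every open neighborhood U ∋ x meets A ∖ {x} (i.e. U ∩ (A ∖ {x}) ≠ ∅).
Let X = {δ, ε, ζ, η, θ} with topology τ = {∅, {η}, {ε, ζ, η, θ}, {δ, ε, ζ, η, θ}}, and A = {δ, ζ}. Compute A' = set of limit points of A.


A' = {δ, ε, θ}

For each x ∈ X, list the open sets U ∈ τ with x ∈ U, then check whether U ∩ (A ∖ {x}) ≠ ∅ for every such U.
  x = δ: opens ∋ x are {δ, ε, ζ, η, θ}; each meets A ∖ {δ}, so x IS a limit point.
  x = ε: opens ∋ x are {ε, ζ, η, θ}, {δ, ε, ζ, η, θ}; each meets A ∖ {ε}, so x IS a limit point.
  x = ζ: open {ε, ζ, η, θ} ∋ x has {ε, ζ, η, θ} ∩ (A ∖ {ζ}) = ∅, so x is NOT a limit point.
  x = η: open {η} ∋ x has {η} ∩ (A ∖ {η}) = ∅, so x is NOT a limit point.
  x = θ: opens ∋ x are {ε, ζ, η, θ}, {δ, ε, ζ, η, θ}; each meets A ∖ {θ}, so x IS a limit point.
Collecting: A' = {δ, ε, θ}.


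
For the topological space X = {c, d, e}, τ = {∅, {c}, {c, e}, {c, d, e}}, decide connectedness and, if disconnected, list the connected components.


(X, τ) is connected.

Find clopen sets (U ∈ τ with X ∖ U ∈ τ):
  U = ∅, X ∖ U = {c, d, e} — both open, so U is clopen.
  U = {c, d, e}, X ∖ U = ∅ — both open, so U is clopen.
Only trivial clopens (∅ and X) exist, so (X, τ) is connected.
Compute connected components by grouping points that agree on all clopens:
  component: {c, d, e}


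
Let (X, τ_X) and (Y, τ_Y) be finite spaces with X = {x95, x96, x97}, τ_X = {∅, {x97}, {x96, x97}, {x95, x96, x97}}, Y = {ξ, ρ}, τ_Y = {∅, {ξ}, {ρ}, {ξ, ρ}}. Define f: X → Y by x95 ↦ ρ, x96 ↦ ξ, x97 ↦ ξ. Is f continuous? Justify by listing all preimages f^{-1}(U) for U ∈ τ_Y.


f is NOT continuous.

Compute f^{-1}(U) for each U ∈ τ_Y:
  U = ∅: f^{-1}(U) = ∅ ∈ τ_X ✓.
  U = {ξ}: f^{-1}(U) = {x96, x97} ∈ τ_X ✓.
  U = {ρ}: f^{-1}(U) = {x95} ∉ τ_X ✗.
  U = {ξ, ρ}: f^{-1}(U) = {x95, x96, x97} ∈ τ_X ✓.
Found U = {ρ} with f^{-1}(U) = {x95} not in τ_X. Therefore f is NOT continuous.


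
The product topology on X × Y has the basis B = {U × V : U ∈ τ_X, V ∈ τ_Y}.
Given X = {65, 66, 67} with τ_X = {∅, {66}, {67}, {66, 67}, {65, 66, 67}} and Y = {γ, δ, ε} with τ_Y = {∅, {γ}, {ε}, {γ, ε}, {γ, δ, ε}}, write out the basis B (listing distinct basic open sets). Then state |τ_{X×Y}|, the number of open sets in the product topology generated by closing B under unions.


Basis B = {∅ × ∅, {66} × {γ}, {66} × {ε}, {67} × {γ}, {67} × {ε}, {66} × {γ, ε}, {66, 67} × {γ}, {66, 67} × {ε}, {67} × {γ, ε}, {65, 66, 67} × {γ}, {65, 66, 67} × {ε}, {66} × {γ, δ, ε}, {67} × {γ, δ, ε}, {66, 67} × {γ, ε}, {65, 66, 67} × {γ, ε}, {66, 67} × {γ, δ, ε}, {65, 66, 67} × {γ, δ, ε}}; |τ_{X×Y}| = 48.

Enumerate products U × V with U ∈ τ_X, V ∈ τ_Y (deduplicated):
  ∅ × ∅ = {} (∅)
  {66} × {γ} = {(66,γ)}
  {66} × {ε} = {(66,ε)}
  {67} × {γ} = {(67,γ)}
  {67} × {ε} = {(67,ε)}
  {66} × {γ, ε} = {(66,γ), (66,ε)}
  {66, 67} × {γ} = {(66,γ), (67,γ)}
  {66, 67} × {ε} = {(66,ε), (67,ε)}
  {67} × {γ, ε} = {(67,γ), (67,ε)}
  {65, 66, 67} × {γ} = {(65,γ), (66,γ), (67,γ)}
  {65, 66, 67} × {ε} = {(65,ε), (66,ε), (67,ε)}
  {66} × {γ, δ, ε} = {(66,γ), (66,δ), (66,ε)}
  {67} × {γ, δ, ε} = {(67,γ), (67,δ), (67,ε)}
  {66, 67} × {γ, ε} = {(66,γ), (66,ε), (67,γ), (67,ε)}
  {65, 66, 67} × {γ, ε} = {(65,γ), (65,ε), (66,γ), (66,ε), (67,γ), (67,ε)}
  {66, 67} × {γ, δ, ε} = {(66,γ), (66,δ), (66,ε), (67,γ), (67,δ), (67,ε)}
  {65, 66, 67} × {γ, δ, ε} = {(65,γ), (65,δ), (65,ε), (66,γ), (66,δ), (66,ε), (67,γ), (67,δ), (67,ε)}
These 17 distinct sets form the basis B.
Close under arbitrary unions to get τ_{X×Y}; counting gives |τ_{X×Y}| = 48.


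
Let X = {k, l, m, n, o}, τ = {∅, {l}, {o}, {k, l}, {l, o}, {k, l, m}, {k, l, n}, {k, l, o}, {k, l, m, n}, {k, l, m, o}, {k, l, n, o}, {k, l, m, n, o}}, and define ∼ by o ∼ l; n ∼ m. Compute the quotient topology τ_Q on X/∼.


X/∼ = {[k], [l=o], [m=n]}; |τ_Q| = 4.

Equivalence classes: [k], [l=o], [m=n].
Quotient map π: X → X/∼ sends k ↦ [k], l ↦ [l=o], m ↦ [m=n], n ↦ [m=n], o ↦ [l=o].
For each subset V ⊆ X/∼, compute π^{-1}(V) ⊆ X and check whether π^{-1}(V) ∈ τ. V is open in τ_Q iff π^{-1}(V) ∈ τ.
  V = {}: π^{-1}(V) = ∅ ∈ τ ✓.
  V = {[k]}: π^{-1}(V) = {k} ∉ τ ✗.
  V = {[l=o]}: π^{-1}(V) = {l, o} ∈ τ ✓.
  V = {[k], [l=o]}: π^{-1}(V) = {k, l, o} ∈ τ ✓.
  V = {[m=n]}: π^{-1}(V) = {m, n} ∉ τ ✗.
  V = {[k], [m=n]}: π^{-1}(V) = {k, m, n} ∉ τ ✗.
  V = {[l=o], [m=n]}: π^{-1}(V) = {l, m, n, o} ∉ τ ✗.
  V = {[k], [l=o], [m=n]}: π^{-1}(V) = {k, l, m, n, o} ∈ τ ✓.
Open sets in the quotient: τ_Q = {{}, {[l=o]}, {[k], [l=o]}, {[k], [l=o], [m=n]}} (4 elements).


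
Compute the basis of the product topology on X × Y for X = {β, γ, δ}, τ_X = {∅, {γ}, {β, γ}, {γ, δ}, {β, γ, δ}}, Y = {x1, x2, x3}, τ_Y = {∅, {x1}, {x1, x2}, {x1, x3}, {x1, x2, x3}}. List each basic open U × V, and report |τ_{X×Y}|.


Basis B = {∅ × ∅, {γ} × {x1}, {β, γ} × {x1}, {γ} × {x1, x2}, {γ} × {x1, x3}, {γ, δ} × {x1}, {β, γ, δ} × {x1}, {γ} × {x1, x2, x3}, {β, γ} × {x1, x2}, {β, γ} × {x1, x3}, {γ, δ} × {x1, x2}, {γ, δ} × {x1, x3}, {β, γ} × {x1, x2, x3}, {β, γ, δ} × {x1, x2}, {β, γ, δ} × {x1, x3}, {γ, δ} × {x1, x2, x3}, {β, γ, δ} × {x1, x2, x3}}; |τ_{X×Y}| = 48.

Enumerate products U × V with U ∈ τ_X, V ∈ τ_Y (deduplicated):
  ∅ × ∅ = {} (∅)
  {γ} × {x1} = {(γ,x1)}
  {β, γ} × {x1} = {(β,x1), (γ,x1)}
  {γ} × {x1, x2} = {(γ,x1), (γ,x2)}
  {γ} × {x1, x3} = {(γ,x1), (γ,x3)}
  {γ, δ} × {x1} = {(γ,x1), (δ,x1)}
  {β, γ, δ} × {x1} = {(β,x1), (γ,x1), (δ,x1)}
  {γ} × {x1, x2, x3} = {(γ,x1), (γ,x2), (γ,x3)}
  {β, γ} × {x1, x2} = {(β,x1), (β,x2), (γ,x1), (γ,x2)}
  {β, γ} × {x1, x3} = {(β,x1), (β,x3), (γ,x1), (γ,x3)}
  {γ, δ} × {x1, x2} = {(γ,x1), (γ,x2), (δ,x1), (δ,x2)}
  {γ, δ} × {x1, x3} = {(γ,x1), (γ,x3), (δ,x1), (δ,x3)}
  {β, γ} × {x1, x2, x3} = {(β,x1), (β,x2), (β,x3), (γ,x1), (γ,x2), (γ,x3)}
  {β, γ, δ} × {x1, x2} = {(β,x1), (β,x2), (γ,x1), (γ,x2), (δ,x1), (δ,x2)}
  {β, γ, δ} × {x1, x3} = {(β,x1), (β,x3), (γ,x1), (γ,x3), (δ,x1), (δ,x3)}
  {γ, δ} × {x1, x2, x3} = {(γ,x1), (γ,x2), (γ,x3), (δ,x1), (δ,x2), (δ,x3)}
  {β, γ, δ} × {x1, x2, x3} = {(β,x1), (β,x2), (β,x3), (γ,x1), (γ,x2), (γ,x3), (δ,x1), (δ,x2), (δ,x3)}
These 17 distinct sets form the basis B.
Close under arbitrary unions to get τ_{X×Y}; counting gives |τ_{X×Y}| = 48.


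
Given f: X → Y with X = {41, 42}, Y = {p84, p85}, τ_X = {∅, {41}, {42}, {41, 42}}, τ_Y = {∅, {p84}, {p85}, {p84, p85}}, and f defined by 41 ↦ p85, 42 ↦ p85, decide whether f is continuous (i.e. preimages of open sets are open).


f IS continuous.

Compute f^{-1}(U) for each U ∈ τ_Y:
  U = ∅: f^{-1}(U) = ∅ ∈ τ_X ✓.
  U = {p84}: f^{-1}(U) = ∅ ∈ τ_X ✓.
  U = {p85}: f^{-1}(U) = {41, 42} ∈ τ_X ✓.
  U = {p84, p85}: f^{-1}(U) = {41, 42} ∈ τ_X ✓.
Every preimage lies in τ_X, so f IS continuous.


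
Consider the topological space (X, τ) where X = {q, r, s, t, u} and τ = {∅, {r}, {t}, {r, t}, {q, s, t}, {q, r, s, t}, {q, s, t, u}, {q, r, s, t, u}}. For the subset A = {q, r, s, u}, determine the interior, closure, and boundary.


int(A) = {r}, cl(A) = {q, r, s, u}, ∂A = {q, s, u}.

Closed sets in (X, τ) are complements of opens:
  closed(X, τ) = {∅, {r}, {u}, {r, u}, {q, s, u}, {q, r, s, u}, {q, s, t, u}, {q, r, s, t, u}}.
int(A) = ⋃ {U ∈ τ : U ⊆ A}. Opens contained in A: ∅, {r}.
Taking the union of these: int(A) = {r}.
cl(A) = ⋂ {C closed : A ⊆ C}. Closed sets containing A: {q, r, s, u}, {q, r, s, t, u}.
Intersecting these: cl(A) = {q, r, s, u}.
∂A = cl(A) ∖ int(A) = {q, r, s, u} ∖ {r} = {q, s, u}.


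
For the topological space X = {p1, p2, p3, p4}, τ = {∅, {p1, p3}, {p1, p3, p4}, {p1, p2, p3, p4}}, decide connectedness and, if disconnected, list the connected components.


(X, τ) is connected.

Find clopen sets (U ∈ τ with X ∖ U ∈ τ):
  U = ∅, X ∖ U = {p1, p2, p3, p4} — both open, so U is clopen.
  U = {p1, p2, p3, p4}, X ∖ U = ∅ — both open, so U is clopen.
Only trivial clopens (∅ and X) exist, so (X, τ) is connected.
Compute connected components by grouping points that agree on all clopens:
  component: {p1, p2, p3, p4}


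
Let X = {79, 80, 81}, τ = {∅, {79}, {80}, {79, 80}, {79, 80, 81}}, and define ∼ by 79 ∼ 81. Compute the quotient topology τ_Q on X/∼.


X/∼ = {[79=81], [80]}; |τ_Q| = 3.

Equivalence classes: [79=81], [80].
Quotient map π: X → X/∼ sends 79 ↦ [79=81], 80 ↦ [80], 81 ↦ [79=81].
For each subset V ⊆ X/∼, compute π^{-1}(V) ⊆ X and check whether π^{-1}(V) ∈ τ. V is open in τ_Q iff π^{-1}(V) ∈ τ.
  V = {}: π^{-1}(V) = ∅ ∈ τ ✓.
  V = {[79=81]}: π^{-1}(V) = {79, 81} ∉ τ ✗.
  V = {[80]}: π^{-1}(V) = {80} ∈ τ ✓.
  V = {[79=81], [80]}: π^{-1}(V) = {79, 80, 81} ∈ τ ✓.
Open sets in the quotient: τ_Q = {{}, {[80]}, {[79=81], [80]}} (3 elements).


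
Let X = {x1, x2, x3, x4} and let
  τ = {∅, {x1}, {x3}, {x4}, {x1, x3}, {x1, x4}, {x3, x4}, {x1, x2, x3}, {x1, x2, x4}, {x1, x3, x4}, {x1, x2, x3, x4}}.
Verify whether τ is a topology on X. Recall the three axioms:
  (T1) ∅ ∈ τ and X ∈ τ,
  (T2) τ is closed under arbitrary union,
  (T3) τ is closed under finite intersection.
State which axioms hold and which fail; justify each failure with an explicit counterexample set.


τ is NOT a topology on X.

Axiom (T1): ∅ ∈ τ? Yes; X ∈ τ? Yes.
Axiom (T2/T3): check pairwise unions and intersections of members of τ.
Counterexample for (T3): {x1, x2, x3} ∩ {x1, x2, x4} = {x1, x2} ∉ τ. Therefore τ is NOT a topology.


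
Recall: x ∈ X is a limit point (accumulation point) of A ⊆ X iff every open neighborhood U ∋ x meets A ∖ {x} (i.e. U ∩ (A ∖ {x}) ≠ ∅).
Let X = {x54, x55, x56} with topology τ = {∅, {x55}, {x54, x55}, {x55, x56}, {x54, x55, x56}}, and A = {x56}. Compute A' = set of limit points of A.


A' = ∅

For each x ∈ X, list the open sets U ∈ τ with x ∈ U, then check whether U ∩ (A ∖ {x}) ≠ ∅ for every such U.
  x = x54: open {x54, x55} ∋ x has {x54, x55} ∩ (A ∖ {x54}) = ∅, so x is NOT a limit point.
  x = x55: open {x55} ∋ x has {x55} ∩ (A ∖ {x55}) = ∅, so x is NOT a limit point.
  x = x56: open {x55, x56} ∋ x has {x55, x56} ∩ (A ∖ {x56}) = ∅, so x is NOT a limit point.
Collecting: A' = ∅.


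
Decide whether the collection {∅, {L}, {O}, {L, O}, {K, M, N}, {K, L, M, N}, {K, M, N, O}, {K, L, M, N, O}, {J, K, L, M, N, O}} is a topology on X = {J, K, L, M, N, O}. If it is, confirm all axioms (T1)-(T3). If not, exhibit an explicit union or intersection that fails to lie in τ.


τ IS a topology on X.

Axiom (T1): ∅ ∈ τ? Yes; X ∈ τ? Yes.
Axiom (T2/T3): check pairwise unions and intersections of members of τ.
All pairwise intersections and unions checked — each lies in τ. Therefore τ satisfies (T1), (T2), (T3): it IS a topology on X.


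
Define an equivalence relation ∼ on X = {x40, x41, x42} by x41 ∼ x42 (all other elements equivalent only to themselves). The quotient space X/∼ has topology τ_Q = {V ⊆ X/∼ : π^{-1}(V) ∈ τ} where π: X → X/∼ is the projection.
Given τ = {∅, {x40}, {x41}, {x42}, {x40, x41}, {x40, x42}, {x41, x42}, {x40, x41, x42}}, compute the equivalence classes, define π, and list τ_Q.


X/∼ = {[x40], [x41=x42]}; |τ_Q| = 4.

Equivalence classes: [x40], [x41=x42].
Quotient map π: X → X/∼ sends x40 ↦ [x40], x41 ↦ [x41=x42], x42 ↦ [x41=x42].
For each subset V ⊆ X/∼, compute π^{-1}(V) ⊆ X and check whether π^{-1}(V) ∈ τ. V is open in τ_Q iff π^{-1}(V) ∈ τ.
  V = {}: π^{-1}(V) = ∅ ∈ τ ✓.
  V = {[x40]}: π^{-1}(V) = {x40} ∈ τ ✓.
  V = {[x41=x42]}: π^{-1}(V) = {x41, x42} ∈ τ ✓.
  V = {[x40], [x41=x42]}: π^{-1}(V) = {x40, x41, x42} ∈ τ ✓.
Open sets in the quotient: τ_Q = {{}, {[x40]}, {[x41=x42]}, {[x40], [x41=x42]}} (4 elements).


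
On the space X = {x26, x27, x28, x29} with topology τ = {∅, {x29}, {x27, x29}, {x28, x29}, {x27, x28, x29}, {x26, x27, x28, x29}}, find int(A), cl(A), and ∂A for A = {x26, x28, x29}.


int(A) = {x28, x29}, cl(A) = {x26, x27, x28, x29}, ∂A = {x26, x27}.

Closed sets in (X, τ) are complements of opens:
  closed(X, τ) = {∅, {x26}, {x26, x27}, {x26, x28}, {x26, x27, x28}, {x26, x27, x28, x29}}.
int(A) = ⋃ {U ∈ τ : U ⊆ A}. Opens contained in A: ∅, {x29}, {x28, x29}.
Taking the union of these: int(A) = {x28, x29}.
cl(A) = ⋂ {C closed : A ⊆ C}. Closed sets containing A: {x26, x27, x28, x29}.
Intersecting these: cl(A) = {x26, x27, x28, x29}.
∂A = cl(A) ∖ int(A) = {x26, x27, x28, x29} ∖ {x28, x29} = {x26, x27}.


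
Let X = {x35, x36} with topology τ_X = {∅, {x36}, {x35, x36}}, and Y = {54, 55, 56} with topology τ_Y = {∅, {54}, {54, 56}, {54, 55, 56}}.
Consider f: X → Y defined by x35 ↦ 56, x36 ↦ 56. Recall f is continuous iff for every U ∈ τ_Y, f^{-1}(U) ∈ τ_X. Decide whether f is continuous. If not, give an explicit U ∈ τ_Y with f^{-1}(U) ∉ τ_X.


f IS continuous.

Compute f^{-1}(U) for each U ∈ τ_Y:
  U = ∅: f^{-1}(U) = ∅ ∈ τ_X ✓.
  U = {54}: f^{-1}(U) = ∅ ∈ τ_X ✓.
  U = {54, 56}: f^{-1}(U) = {x35, x36} ∈ τ_X ✓.
  U = {54, 55, 56}: f^{-1}(U) = {x35, x36} ∈ τ_X ✓.
Every preimage lies in τ_X, so f IS continuous.


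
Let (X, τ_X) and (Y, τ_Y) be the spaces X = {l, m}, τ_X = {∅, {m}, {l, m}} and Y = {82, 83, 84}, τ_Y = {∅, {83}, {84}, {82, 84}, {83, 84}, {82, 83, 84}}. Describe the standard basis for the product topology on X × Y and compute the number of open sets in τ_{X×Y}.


Basis B = {∅ × ∅, {m} × {83}, {m} × {84}, {l, m} × {83}, {l, m} × {84}, {m} × {82, 84}, {m} × {83, 84}, {m} × {82, 83, 84}, {l, m} × {82, 84}, {l, m} × {83, 84}, {l, m} × {82, 83, 84}}; |τ_{X×Y}| = 18.

Enumerate products U × V with U ∈ τ_X, V ∈ τ_Y (deduplicated):
  ∅ × ∅ = {} (∅)
  {m} × {83} = {(m,83)}
  {m} × {84} = {(m,84)}
  {l, m} × {83} = {(l,83), (m,83)}
  {l, m} × {84} = {(l,84), (m,84)}
  {m} × {82, 84} = {(m,82), (m,84)}
  {m} × {83, 84} = {(m,83), (m,84)}
  {m} × {82, 83, 84} = {(m,82), (m,83), (m,84)}
  {l, m} × {82, 84} = {(l,82), (l,84), (m,82), (m,84)}
  {l, m} × {83, 84} = {(l,83), (l,84), (m,83), (m,84)}
  {l, m} × {82, 83, 84} = {(l,82), (l,83), (l,84), (m,82), (m,83), (m,84)}
These 11 distinct sets form the basis B.
Close under arbitrary unions to get τ_{X×Y}; counting gives |τ_{X×Y}| = 18.


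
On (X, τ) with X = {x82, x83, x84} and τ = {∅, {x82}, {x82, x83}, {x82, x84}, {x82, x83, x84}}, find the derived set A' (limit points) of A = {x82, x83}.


A' = {x83, x84}

For each x ∈ X, list the open sets U ∈ τ with x ∈ U, then check whether U ∩ (A ∖ {x}) ≠ ∅ for every such U.
  x = x82: open {x82} ∋ x has {x82} ∩ (A ∖ {x82}) = ∅, so x is NOT a limit point.
  x = x83: opens ∋ x are {x82, x83}, {x82, x83, x84}; each meets A ∖ {x83}, so x IS a limit point.
  x = x84: opens ∋ x are {x82, x84}, {x82, x83, x84}; each meets A ∖ {x84}, so x IS a limit point.
Collecting: A' = {x83, x84}.


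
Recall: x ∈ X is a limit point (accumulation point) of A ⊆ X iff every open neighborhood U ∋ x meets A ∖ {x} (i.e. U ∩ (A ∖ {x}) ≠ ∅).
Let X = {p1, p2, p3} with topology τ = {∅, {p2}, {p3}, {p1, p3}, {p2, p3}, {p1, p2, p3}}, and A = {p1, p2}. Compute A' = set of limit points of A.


A' = ∅

For each x ∈ X, list the open sets U ∈ τ with x ∈ U, then check whether U ∩ (A ∖ {x}) ≠ ∅ for every such U.
  x = p1: open {p1, p3} ∋ x has {p1, p3} ∩ (A ∖ {p1}) = ∅, so x is NOT a limit point.
  x = p2: open {p2} ∋ x has {p2} ∩ (A ∖ {p2}) = ∅, so x is NOT a limit point.
  x = p3: open {p3} ∋ x has {p3} ∩ (A ∖ {p3}) = ∅, so x is NOT a limit point.
Collecting: A' = ∅.


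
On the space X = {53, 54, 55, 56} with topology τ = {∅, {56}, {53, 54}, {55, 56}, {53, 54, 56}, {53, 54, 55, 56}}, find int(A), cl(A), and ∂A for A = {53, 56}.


int(A) = {56}, cl(A) = {53, 54, 55, 56}, ∂A = {53, 54, 55}.

Closed sets in (X, τ) are complements of opens:
  closed(X, τ) = {∅, {55}, {53, 54}, {55, 56}, {53, 54, 55}, {53, 54, 55, 56}}.
int(A) = ⋃ {U ∈ τ : U ⊆ A}. Opens contained in A: ∅, {56}.
Taking the union of these: int(A) = {56}.
cl(A) = ⋂ {C closed : A ⊆ C}. Closed sets containing A: {53, 54, 55, 56}.
Intersecting these: cl(A) = {53, 54, 55, 56}.
∂A = cl(A) ∖ int(A) = {53, 54, 55, 56} ∖ {56} = {53, 54, 55}.


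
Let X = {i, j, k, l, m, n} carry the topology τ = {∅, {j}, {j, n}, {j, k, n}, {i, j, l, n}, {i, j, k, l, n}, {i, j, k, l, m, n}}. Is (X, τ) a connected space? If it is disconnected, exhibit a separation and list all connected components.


(X, τ) is connected.

Find clopen sets (U ∈ τ with X ∖ U ∈ τ):
  U = ∅, X ∖ U = {i, j, k, l, m, n} — both open, so U is clopen.
  U = {i, j, k, l, m, n}, X ∖ U = ∅ — both open, so U is clopen.
Only trivial clopens (∅ and X) exist, so (X, τ) is connected.
Compute connected components by grouping points that agree on all clopens:
  component: {i, j, k, l, m, n}


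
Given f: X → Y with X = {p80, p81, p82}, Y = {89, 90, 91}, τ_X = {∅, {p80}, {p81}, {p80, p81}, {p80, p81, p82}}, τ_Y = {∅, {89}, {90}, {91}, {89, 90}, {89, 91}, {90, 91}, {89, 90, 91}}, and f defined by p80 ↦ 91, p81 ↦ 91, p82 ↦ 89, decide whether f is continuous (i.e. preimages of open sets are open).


f is NOT continuous.

Compute f^{-1}(U) for each U ∈ τ_Y:
  U = ∅: f^{-1}(U) = ∅ ∈ τ_X ✓.
  U = {89}: f^{-1}(U) = {p82} ∉ τ_X ✗.
  U = {90}: f^{-1}(U) = ∅ ∈ τ_X ✓.
  U = {91}: f^{-1}(U) = {p80, p81} ∈ τ_X ✓.
  U = {89, 90}: f^{-1}(U) = {p82} ∉ τ_X ✗.
  U = {89, 91}: f^{-1}(U) = {p80, p81, p82} ∈ τ_X ✓.
  U = {90, 91}: f^{-1}(U) = {p80, p81} ∈ τ_X ✓.
  U = {89, 90, 91}: f^{-1}(U) = {p80, p81, p82} ∈ τ_X ✓.
Found U = {89} with f^{-1}(U) = {p82} not in τ_X. Therefore f is NOT continuous.


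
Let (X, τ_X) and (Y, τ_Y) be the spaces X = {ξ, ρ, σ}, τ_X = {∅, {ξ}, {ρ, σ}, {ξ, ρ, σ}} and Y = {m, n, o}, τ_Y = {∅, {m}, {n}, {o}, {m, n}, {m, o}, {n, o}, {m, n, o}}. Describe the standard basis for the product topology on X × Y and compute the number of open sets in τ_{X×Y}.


Basis B = {∅ × ∅, {ξ} × {m}, {ξ} × {n}, {ξ} × {o}, {ξ} × {m, n}, {ξ} × {m, o}, {ξ} × {n, o}, {ρ, σ} × {m}, {ρ, σ} × {n}, {ρ, σ} × {o}, {ξ} × {m, n, o}, {ξ, ρ, σ} × {m}, {ξ, ρ, σ} × {n}, {ξ, ρ, σ} × {o}, {ρ, σ} × {m, n}, {ρ, σ} × {m, o}, {ρ, σ} × {n, o}, {ξ, ρ, σ} × {m, n}, {ξ, ρ, σ} × {m, o}, {ξ, ρ, σ} × {n, o}, {ρ, σ} × {m, n, o}, {ξ, ρ, σ} × {m, n, o}}; |τ_{X×Y}| = 64.

Enumerate products U × V with U ∈ τ_X, V ∈ τ_Y (deduplicated):
  ∅ × ∅ = {} (∅)
  {ξ} × {m} = {(ξ,m)}
  {ξ} × {n} = {(ξ,n)}
  {ξ} × {o} = {(ξ,o)}
  {ξ} × {m, n} = {(ξ,m), (ξ,n)}
  {ξ} × {m, o} = {(ξ,m), (ξ,o)}
  {ξ} × {n, o} = {(ξ,n), (ξ,o)}
  {ρ, σ} × {m} = {(ρ,m), (σ,m)}
  {ρ, σ} × {n} = {(ρ,n), (σ,n)}
  {ρ, σ} × {o} = {(ρ,o), (σ,o)}
  {ξ} × {m, n, o} = {(ξ,m), (ξ,n), (ξ,o)}
  {ξ, ρ, σ} × {m} = {(ξ,m), (ρ,m), (σ,m)}
  {ξ, ρ, σ} × {n} = {(ξ,n), (ρ,n), (σ,n)}
  {ξ, ρ, σ} × {o} = {(ξ,o), (ρ,o), (σ,o)}
  {ρ, σ} × {m, n} = {(ρ,m), (ρ,n), (σ,m), (σ,n)}
  {ρ, σ} × {m, o} = {(ρ,m), (ρ,o), (σ,m), (σ,o)}
  {ρ, σ} × {n, o} = {(ρ,n), (ρ,o), (σ,n), (σ,o)}
  {ξ, ρ, σ} × {m, n} = {(ξ,m), (ξ,n), (ρ,m), (ρ,n), (σ,m), (σ,n)}
  {ξ, ρ, σ} × {m, o} = {(ξ,m), (ξ,o), (ρ,m), (ρ,o), (σ,m), (σ,o)}
  {ξ, ρ, σ} × {n, o} = {(ξ,n), (ξ,o), (ρ,n), (ρ,o), (σ,n), (σ,o)}
  {ρ, σ} × {m, n, o} = {(ρ,m), (ρ,n), (ρ,o), (σ,m), (σ,n), (σ,o)}
  {ξ, ρ, σ} × {m, n, o} = {(ξ,m), (ξ,n), (ξ,o), (ρ,m), (ρ,n), (ρ,o), (σ,m), (σ,n), (σ,o)}
These 22 distinct sets form the basis B.
Close under arbitrary unions to get τ_{X×Y}; counting gives |τ_{X×Y}| = 64.


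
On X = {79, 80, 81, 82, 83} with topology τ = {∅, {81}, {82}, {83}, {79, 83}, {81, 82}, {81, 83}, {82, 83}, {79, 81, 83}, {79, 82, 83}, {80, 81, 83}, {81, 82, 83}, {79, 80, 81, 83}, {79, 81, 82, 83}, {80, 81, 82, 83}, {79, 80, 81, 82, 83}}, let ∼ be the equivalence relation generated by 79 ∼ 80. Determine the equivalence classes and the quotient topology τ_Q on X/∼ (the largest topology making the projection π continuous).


X/∼ = {[79=80], [81], [82], [83]}; |τ_Q| = 10.

Equivalence classes: [79=80], [81], [82], [83].
Quotient map π: X → X/∼ sends 79 ↦ [79=80], 80 ↦ [79=80], 81 ↦ [81], 82 ↦ [82], 83 ↦ [83].
For each subset V ⊆ X/∼, compute π^{-1}(V) ⊆ X and check whether π^{-1}(V) ∈ τ. V is open in τ_Q iff π^{-1}(V) ∈ τ.
  V = {}: π^{-1}(V) = ∅ ∈ τ ✓.
  V = {[79=80]}: π^{-1}(V) = {79, 80} ∉ τ ✗.
  V = {[81]}: π^{-1}(V) = {81} ∈ τ ✓.
  V = {[79=80], [81]}: π^{-1}(V) = {79, 80, 81} ∉ τ ✗.
  V = {[82]}: π^{-1}(V) = {82} ∈ τ ✓.
  V = {[79=80], [82]}: π^{-1}(V) = {79, 80, 82} ∉ τ ✗.
  V = {[81], [82]}: π^{-1}(V) = {81, 82} ∈ τ ✓.
  V = {[79=80], [81], [82]}: π^{-1}(V) = {79, 80, 81, 82} ∉ τ ✗.
  V = {[83]}: π^{-1}(V) = {83} ∈ τ ✓.
  V = {[79=80], [83]}: π^{-1}(V) = {79, 80, 83} ∉ τ ✗.
  V = {[81], [83]}: π^{-1}(V) = {81, 83} ∈ τ ✓.
  V = {[79=80], [81], [83]}: π^{-1}(V) = {79, 80, 81, 83} ∈ τ ✓.
  V = {[82], [83]}: π^{-1}(V) = {82, 83} ∈ τ ✓.
  V = {[79=80], [82], [83]}: π^{-1}(V) = {79, 80, 82, 83} ∉ τ ✗.
  V = {[81], [82], [83]}: π^{-1}(V) = {81, 82, 83} ∈ τ ✓.
  V = {[79=80], [81], [82], [83]}: π^{-1}(V) = {79, 80, 81, 82, 83} ∈ τ ✓.
Open sets in the quotient: τ_Q = {{}, {[81]}, {[82]}, {[81], [82]}, {[83]}, {[81], [83]}, {[79=80], [81], [83]}, {[82], [83]}, {[81], [82], [83]}, {[79=80], [81], [82], [83]}} (10 elements).


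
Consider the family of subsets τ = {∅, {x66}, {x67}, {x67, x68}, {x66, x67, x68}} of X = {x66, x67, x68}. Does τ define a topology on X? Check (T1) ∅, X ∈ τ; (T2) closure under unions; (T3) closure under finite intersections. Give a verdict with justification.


τ is NOT a topology on X.

Axiom (T1): ∅ ∈ τ? Yes; X ∈ τ? Yes.
Axiom (T2/T3): check pairwise unions and intersections of members of τ.
Counterexample for (T2): {x66} ∪ {x67} = {x66, x67} ∉ τ. Therefore τ is NOT a topology.


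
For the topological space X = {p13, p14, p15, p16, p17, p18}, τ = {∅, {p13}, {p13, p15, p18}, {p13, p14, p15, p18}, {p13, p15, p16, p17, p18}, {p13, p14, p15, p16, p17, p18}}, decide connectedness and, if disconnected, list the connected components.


(X, τ) is connected.

Find clopen sets (U ∈ τ with X ∖ U ∈ τ):
  U = ∅, X ∖ U = {p13, p14, p15, p16, p17, p18} — both open, so U is clopen.
  U = {p13, p14, p15, p16, p17, p18}, X ∖ U = ∅ — both open, so U is clopen.
Only trivial clopens (∅ and X) exist, so (X, τ) is connected.
Compute connected components by grouping points that agree on all clopens:
  component: {p13, p14, p15, p16, p17, p18}


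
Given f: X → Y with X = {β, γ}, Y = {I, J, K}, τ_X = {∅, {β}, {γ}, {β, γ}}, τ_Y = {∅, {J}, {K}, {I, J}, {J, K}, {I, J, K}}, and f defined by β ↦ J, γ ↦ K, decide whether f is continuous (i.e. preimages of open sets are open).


f IS continuous.

Compute f^{-1}(U) for each U ∈ τ_Y:
  U = ∅: f^{-1}(U) = ∅ ∈ τ_X ✓.
  U = {J}: f^{-1}(U) = {β} ∈ τ_X ✓.
  U = {K}: f^{-1}(U) = {γ} ∈ τ_X ✓.
  U = {I, J}: f^{-1}(U) = {β} ∈ τ_X ✓.
  U = {J, K}: f^{-1}(U) = {β, γ} ∈ τ_X ✓.
  U = {I, J, K}: f^{-1}(U) = {β, γ} ∈ τ_X ✓.
Every preimage lies in τ_X, so f IS continuous.


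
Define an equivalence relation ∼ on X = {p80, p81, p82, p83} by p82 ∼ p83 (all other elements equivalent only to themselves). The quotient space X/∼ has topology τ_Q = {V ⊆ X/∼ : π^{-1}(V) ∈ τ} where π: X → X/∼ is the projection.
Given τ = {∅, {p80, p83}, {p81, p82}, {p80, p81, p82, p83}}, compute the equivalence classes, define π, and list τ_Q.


X/∼ = {[p80], [p81], [p82=p83]}; |τ_Q| = 2.

Equivalence classes: [p80], [p81], [p82=p83].
Quotient map π: X → X/∼ sends p80 ↦ [p80], p81 ↦ [p81], p82 ↦ [p82=p83], p83 ↦ [p82=p83].
For each subset V ⊆ X/∼, compute π^{-1}(V) ⊆ X and check whether π^{-1}(V) ∈ τ. V is open in τ_Q iff π^{-1}(V) ∈ τ.
  V = {}: π^{-1}(V) = ∅ ∈ τ ✓.
  V = {[p80]}: π^{-1}(V) = {p80} ∉ τ ✗.
  V = {[p81]}: π^{-1}(V) = {p81} ∉ τ ✗.
  V = {[p80], [p81]}: π^{-1}(V) = {p80, p81} ∉ τ ✗.
  V = {[p82=p83]}: π^{-1}(V) = {p82, p83} ∉ τ ✗.
  V = {[p80], [p82=p83]}: π^{-1}(V) = {p80, p82, p83} ∉ τ ✗.
  V = {[p81], [p82=p83]}: π^{-1}(V) = {p81, p82, p83} ∉ τ ✗.
  V = {[p80], [p81], [p82=p83]}: π^{-1}(V) = {p80, p81, p82, p83} ∈ τ ✓.
Open sets in the quotient: τ_Q = {{}, {[p80], [p81], [p82=p83]}} (2 elements).


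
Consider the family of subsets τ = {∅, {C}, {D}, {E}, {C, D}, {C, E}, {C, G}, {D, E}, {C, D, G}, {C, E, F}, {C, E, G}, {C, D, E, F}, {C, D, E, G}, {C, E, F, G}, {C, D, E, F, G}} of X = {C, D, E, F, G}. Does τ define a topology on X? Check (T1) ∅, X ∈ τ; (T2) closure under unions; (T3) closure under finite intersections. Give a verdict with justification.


τ is NOT a topology on X.

Axiom (T1): ∅ ∈ τ? Yes; X ∈ τ? Yes.
Axiom (T2/T3): check pairwise unions and intersections of members of τ.
Counterexample for (T2): {C} ∪ {D, E} = {C, D, E} ∉ τ. Therefore τ is NOT a topology.


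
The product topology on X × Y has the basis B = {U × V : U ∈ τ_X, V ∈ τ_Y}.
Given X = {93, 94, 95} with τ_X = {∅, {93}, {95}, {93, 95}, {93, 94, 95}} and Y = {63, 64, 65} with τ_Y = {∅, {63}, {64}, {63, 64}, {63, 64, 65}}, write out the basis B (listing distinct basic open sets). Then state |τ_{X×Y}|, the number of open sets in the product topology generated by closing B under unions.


Basis B = {∅ × ∅, {93} × {63}, {93} × {64}, {95} × {63}, {95} × {64}, {93} × {63, 64}, {93, 95} × {63}, {93, 95} × {64}, {95} × {63, 64}, {93} × {63, 64, 65}, {93, 94, 95} × {63}, {93, 94, 95} × {64}, {95} × {63, 64, 65}, {93, 95} × {63, 64}, {93, 95} × {63, 64, 65}, {93, 94, 95} × {63, 64}, {93, 94, 95} × {63, 64, 65}}; |τ_{X×Y}| = 48.

Enumerate products U × V with U ∈ τ_X, V ∈ τ_Y (deduplicated):
  ∅ × ∅ = {} (∅)
  {93} × {63} = {(93,63)}
  {93} × {64} = {(93,64)}
  {95} × {63} = {(95,63)}
  {95} × {64} = {(95,64)}
  {93} × {63, 64} = {(93,63), (93,64)}
  {93, 95} × {63} = {(93,63), (95,63)}
  {93, 95} × {64} = {(93,64), (95,64)}
  {95} × {63, 64} = {(95,63), (95,64)}
  {93} × {63, 64, 65} = {(93,63), (93,64), (93,65)}
  {93, 94, 95} × {63} = {(93,63), (94,63), (95,63)}
  {93, 94, 95} × {64} = {(93,64), (94,64), (95,64)}
  {95} × {63, 64, 65} = {(95,63), (95,64), (95,65)}
  {93, 95} × {63, 64} = {(93,63), (93,64), (95,63), (95,64)}
  {93, 95} × {63, 64, 65} = {(93,63), (93,64), (93,65), (95,63), (95,64), (95,65)}
  {93, 94, 95} × {63, 64} = {(93,63), (93,64), (94,63), (94,64), (95,63), (95,64)}
  {93, 94, 95} × {63, 64, 65} = {(93,63), (93,64), (93,65), (94,63), (94,64), (94,65), (95,63), (95,64), (95,65)}
These 17 distinct sets form the basis B.
Close under arbitrary unions to get τ_{X×Y}; counting gives |τ_{X×Y}| = 48.


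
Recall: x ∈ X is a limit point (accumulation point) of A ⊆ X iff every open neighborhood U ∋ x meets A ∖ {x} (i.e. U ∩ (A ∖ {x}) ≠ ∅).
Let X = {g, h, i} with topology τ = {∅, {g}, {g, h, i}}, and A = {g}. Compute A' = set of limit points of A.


A' = {h, i}

For each x ∈ X, list the open sets U ∈ τ with x ∈ U, then check whether U ∩ (A ∖ {x}) ≠ ∅ for every such U.
  x = g: open {g} ∋ x has {g} ∩ (A ∖ {g}) = ∅, so x is NOT a limit point.
  x = h: opens ∋ x are {g, h, i}; each meets A ∖ {h}, so x IS a limit point.
  x = i: opens ∋ x are {g, h, i}; each meets A ∖ {i}, so x IS a limit point.
Collecting: A' = {h, i}.


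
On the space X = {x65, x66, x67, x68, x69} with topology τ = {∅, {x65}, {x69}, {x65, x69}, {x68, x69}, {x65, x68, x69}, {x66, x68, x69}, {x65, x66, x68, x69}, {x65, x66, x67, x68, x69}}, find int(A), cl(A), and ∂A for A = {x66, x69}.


int(A) = {x69}, cl(A) = {x66, x67, x68, x69}, ∂A = {x66, x67, x68}.

Closed sets in (X, τ) are complements of opens:
  closed(X, τ) = {∅, {x67}, {x65, x67}, {x66, x67}, {x65, x66, x67}, {x66, x67, x68}, {x65, x66, x67, x68}, {x66, x67, x68, x69}, {x65, x66, x67, x68, x69}}.
int(A) = ⋃ {U ∈ τ : U ⊆ A}. Opens contained in A: ∅, {x69}.
Taking the union of these: int(A) = {x69}.
cl(A) = ⋂ {C closed : A ⊆ C}. Closed sets containing A: {x66, x67, x68, x69}, {x65, x66, x67, x68, x69}.
Intersecting these: cl(A) = {x66, x67, x68, x69}.
∂A = cl(A) ∖ int(A) = {x66, x67, x68, x69} ∖ {x69} = {x66, x67, x68}.


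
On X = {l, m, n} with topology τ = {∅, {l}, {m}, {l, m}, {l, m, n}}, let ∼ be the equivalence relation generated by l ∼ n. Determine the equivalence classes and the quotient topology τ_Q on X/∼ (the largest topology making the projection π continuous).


X/∼ = {[l=n], [m]}; |τ_Q| = 3.

Equivalence classes: [l=n], [m].
Quotient map π: X → X/∼ sends l ↦ [l=n], m ↦ [m], n ↦ [l=n].
For each subset V ⊆ X/∼, compute π^{-1}(V) ⊆ X and check whether π^{-1}(V) ∈ τ. V is open in τ_Q iff π^{-1}(V) ∈ τ.
  V = {}: π^{-1}(V) = ∅ ∈ τ ✓.
  V = {[l=n]}: π^{-1}(V) = {l, n} ∉ τ ✗.
  V = {[m]}: π^{-1}(V) = {m} ∈ τ ✓.
  V = {[l=n], [m]}: π^{-1}(V) = {l, m, n} ∈ τ ✓.
Open sets in the quotient: τ_Q = {{}, {[m]}, {[l=n], [m]}} (3 elements).


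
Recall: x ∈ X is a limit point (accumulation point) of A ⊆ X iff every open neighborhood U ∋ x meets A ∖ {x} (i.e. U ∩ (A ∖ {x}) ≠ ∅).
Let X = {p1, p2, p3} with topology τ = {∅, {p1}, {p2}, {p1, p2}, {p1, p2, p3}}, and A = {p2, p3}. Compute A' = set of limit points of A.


A' = {p3}

For each x ∈ X, list the open sets U ∈ τ with x ∈ U, then check whether U ∩ (A ∖ {x}) ≠ ∅ for every such U.
  x = p1: open {p1} ∋ x has {p1} ∩ (A ∖ {p1}) = ∅, so x is NOT a limit point.
  x = p2: open {p2} ∋ x has {p2} ∩ (A ∖ {p2}) = ∅, so x is NOT a limit point.
  x = p3: opens ∋ x are {p1, p2, p3}; each meets A ∖ {p3}, so x IS a limit point.
Collecting: A' = {p3}.


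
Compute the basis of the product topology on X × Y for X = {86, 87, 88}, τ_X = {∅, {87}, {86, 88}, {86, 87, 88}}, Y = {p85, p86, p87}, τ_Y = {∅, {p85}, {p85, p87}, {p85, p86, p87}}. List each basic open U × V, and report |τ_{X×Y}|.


Basis B = {∅ × ∅, {87} × {p85}, {86, 88} × {p85}, {87} × {p85, p87}, {86, 87, 88} × {p85}, {87} × {p85, p86, p87}, {86, 88} × {p85, p87}, {86, 88} × {p85, p86, p87}, {86, 87, 88} × {p85, p87}, {86, 87, 88} × {p85, p86, p87}}; |τ_{X×Y}| = 16.

Enumerate products U × V with U ∈ τ_X, V ∈ τ_Y (deduplicated):
  ∅ × ∅ = {} (∅)
  {87} × {p85} = {(87,p85)}
  {86, 88} × {p85} = {(86,p85), (88,p85)}
  {87} × {p85, p87} = {(87,p85), (87,p87)}
  {86, 87, 88} × {p85} = {(86,p85), (87,p85), (88,p85)}
  {87} × {p85, p86, p87} = {(87,p85), (87,p86), (87,p87)}
  {86, 88} × {p85, p87} = {(86,p85), (86,p87), (88,p85), (88,p87)}
  {86, 88} × {p85, p86, p87} = {(86,p85), (86,p86), (86,p87), (88,p85), (88,p86), (88,p87)}
  {86, 87, 88} × {p85, p87} = {(86,p85), (86,p87), (87,p85), (87,p87), (88,p85), (88,p87)}
  {86, 87, 88} × {p85, p86, p87} = {(86,p85), (86,p86), (86,p87), (87,p85), (87,p86), (87,p87), (88,p85), (88,p86), (88,p87)}
These 10 distinct sets form the basis B.
Close under arbitrary unions to get τ_{X×Y}; counting gives |τ_{X×Y}| = 16.


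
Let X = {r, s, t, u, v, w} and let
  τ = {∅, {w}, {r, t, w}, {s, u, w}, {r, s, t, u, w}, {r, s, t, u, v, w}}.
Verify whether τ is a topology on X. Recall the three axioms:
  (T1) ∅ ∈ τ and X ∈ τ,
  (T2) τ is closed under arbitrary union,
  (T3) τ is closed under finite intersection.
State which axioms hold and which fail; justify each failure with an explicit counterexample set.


τ IS a topology on X.

Axiom (T1): ∅ ∈ τ? Yes; X ∈ τ? Yes.
Axiom (T2/T3): check pairwise unions and intersections of members of τ.
All pairwise intersections and unions checked — each lies in τ. Therefore τ satisfies (T1), (T2), (T3): it IS a topology on X.


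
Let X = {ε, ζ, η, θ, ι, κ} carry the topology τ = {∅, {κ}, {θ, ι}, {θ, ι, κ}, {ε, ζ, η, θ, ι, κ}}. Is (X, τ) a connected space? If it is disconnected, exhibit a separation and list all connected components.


(X, τ) is connected.

Find clopen sets (U ∈ τ with X ∖ U ∈ τ):
  U = ∅, X ∖ U = {ε, ζ, η, θ, ι, κ} — both open, so U is clopen.
  U = {ε, ζ, η, θ, ι, κ}, X ∖ U = ∅ — both open, so U is clopen.
Only trivial clopens (∅ and X) exist, so (X, τ) is connected.
Compute connected components by grouping points that agree on all clopens:
  component: {ε, ζ, η, θ, ι, κ}
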